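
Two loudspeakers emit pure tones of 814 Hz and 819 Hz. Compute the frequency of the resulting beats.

The beat frequency equals the magnitude of the frequency difference.
|814 − 819| = 5 Hz.

5 Hz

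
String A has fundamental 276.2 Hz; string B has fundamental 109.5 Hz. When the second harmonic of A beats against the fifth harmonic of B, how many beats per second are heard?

4.9 Hz

Second harmonic of the first: 2·276.2 = 552.4 Hz.
Fifth harmonic of the second: 5·109.5 = 547.5 Hz.
f_beat = |552.4 − 547.5| = 4.9 Hz.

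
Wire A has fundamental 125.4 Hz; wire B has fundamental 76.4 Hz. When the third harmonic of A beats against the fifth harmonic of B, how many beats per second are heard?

Third harmonic of the first: 3·125.4 = 376.2 Hz.
Fifth harmonic of the second: 5·76.4 = 382.0 Hz.
f_beat = |376.2 − 382.0| = 5.8 Hz.

5.8 Hz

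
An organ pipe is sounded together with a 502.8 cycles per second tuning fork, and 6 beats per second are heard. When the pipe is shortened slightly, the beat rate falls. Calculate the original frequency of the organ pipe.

496.8 Hz

|f − 502.8| = 6, so the organ pipe was at either 496.8 Hz or 508.8 Hz.
A shorter pipe has a higher fundamental; the adjustment raises the organ pipe's frequency.
The beat rate fell, so the adjustment moved the organ pipe toward 502.8 Hz — it must have started below the reference.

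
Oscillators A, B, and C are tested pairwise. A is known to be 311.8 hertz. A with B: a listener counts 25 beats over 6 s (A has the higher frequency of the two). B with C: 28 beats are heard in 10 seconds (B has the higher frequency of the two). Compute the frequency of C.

304.8333 Hz

A–B: Beat frequency = 25/6 = 4.1667 Hz.
B is below A, so f_B = 311.8 − 4.1667 = 307.6333 Hz.
B–C: Beat frequency = 28/10 = 2.8 Hz.
C is below B, so f_C = 307.6333 − 2.8 = 304.8333 Hz.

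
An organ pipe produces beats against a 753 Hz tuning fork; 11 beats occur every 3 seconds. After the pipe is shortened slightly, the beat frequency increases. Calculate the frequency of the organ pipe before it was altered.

Beat frequency = 11/3 = 3.6667 Hz.
|f − 753| = 3.6667, so the organ pipe was at either 749.3333 Hz or 756.6667 Hz.
A shorter pipe has a higher fundamental; the adjustment raises the organ pipe's frequency.
The beat rate rose, so the adjustment moved the organ pipe further from 753 Hz — it was already above the reference.

756.6667 Hz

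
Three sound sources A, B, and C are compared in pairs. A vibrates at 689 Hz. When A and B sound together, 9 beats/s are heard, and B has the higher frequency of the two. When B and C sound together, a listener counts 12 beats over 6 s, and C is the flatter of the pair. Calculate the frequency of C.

696 Hz

B is above A, so f_B = 689 + 9 = 698 Hz.
B–C: Beat frequency = 12/6 = 2 Hz.
C is below B, so f_C = 698 − 2 = 696 Hz.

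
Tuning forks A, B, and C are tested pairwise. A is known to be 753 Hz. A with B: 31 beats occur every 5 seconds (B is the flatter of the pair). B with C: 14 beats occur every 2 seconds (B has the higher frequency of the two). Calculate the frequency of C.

A–B: Beat frequency = 31/5 = 6.2 Hz.
B is below A, so f_B = 753 − 6.2 = 746.8 Hz.
B–C: Beat frequency = 14/2 = 7 Hz.
C is below B, so f_C = 746.8 − 7 = 739.8 Hz.

739.8 Hz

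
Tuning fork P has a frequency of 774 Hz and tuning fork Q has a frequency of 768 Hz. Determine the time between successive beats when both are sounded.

f_beat = |774 − 768| = 6 Hz.
Beat period T = 1 / f_beat = 1 / 6 s.

0.167 s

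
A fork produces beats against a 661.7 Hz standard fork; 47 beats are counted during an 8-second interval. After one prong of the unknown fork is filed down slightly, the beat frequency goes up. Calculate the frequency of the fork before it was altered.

667.575 Hz

Beat frequency = 47/8 = 5.875 Hz.
|f − 661.7| = 5.875, so the fork was at either 655.825 Hz or 667.575 Hz.
Filing a prong removes mass and raises the fork's frequency; the adjustment raises the fork's frequency.
The beat rate rose, so the adjustment moved the fork further from 661.7 Hz — it was already above the reference.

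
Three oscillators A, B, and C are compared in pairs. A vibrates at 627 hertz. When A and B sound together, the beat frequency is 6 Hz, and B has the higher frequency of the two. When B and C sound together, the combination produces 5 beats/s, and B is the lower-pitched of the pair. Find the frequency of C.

B is above A, so f_B = 627 + 6 = 633 Hz.
C is above B, so f_C = 633 + 5 = 638 Hz.

638 Hz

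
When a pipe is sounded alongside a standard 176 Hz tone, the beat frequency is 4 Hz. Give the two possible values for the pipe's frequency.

172 Hz or 180 Hz

|f − 176| = 4, so f = 176 ± 4.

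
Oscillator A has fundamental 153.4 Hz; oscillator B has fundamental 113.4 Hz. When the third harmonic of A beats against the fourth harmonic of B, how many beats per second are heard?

6.6 Hz

Third harmonic of the first: 3·153.4 = 460.2 Hz.
Fourth harmonic of the second: 4·113.4 = 453.6 Hz.
f_beat = |460.2 − 453.6| = 6.6 Hz.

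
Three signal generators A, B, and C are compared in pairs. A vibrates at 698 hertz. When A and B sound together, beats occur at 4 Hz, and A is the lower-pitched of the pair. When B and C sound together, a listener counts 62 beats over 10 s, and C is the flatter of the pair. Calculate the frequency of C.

B is above A, so f_B = 698 + 4 = 702 Hz.
B–C: Beat frequency = 62/10 = 6.2 Hz.
C is below B, so f_C = 702 − 6.2 = 695.8 Hz.

695.8 Hz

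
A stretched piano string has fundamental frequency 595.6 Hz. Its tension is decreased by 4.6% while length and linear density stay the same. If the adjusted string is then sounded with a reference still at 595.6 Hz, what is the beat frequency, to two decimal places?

13.86 Hz

For a string, f ∝ √T, so the new frequency is 595.6·√0.954 = 581.7399 Hz.
f_beat = |581.7399 − 595.6| = 13.86 Hz.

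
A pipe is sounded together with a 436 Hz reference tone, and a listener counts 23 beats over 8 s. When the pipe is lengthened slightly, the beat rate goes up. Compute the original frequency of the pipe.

Beat frequency = 23/8 = 2.875 Hz.
|f − 436| = 2.875, so the pipe was at either 433.125 Hz or 438.875 Hz.
A longer pipe has a lower fundamental; the adjustment lowers the pipe's frequency.
The beat rate rose, so the adjustment moved the pipe further from 436 Hz — it was already below the reference.

433.125 Hz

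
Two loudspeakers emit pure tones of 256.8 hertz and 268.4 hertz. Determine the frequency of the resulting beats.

11.6 Hz

f_beat = |f₁ − f₂|.
|256.8 − 268.4| = 11.6 Hz.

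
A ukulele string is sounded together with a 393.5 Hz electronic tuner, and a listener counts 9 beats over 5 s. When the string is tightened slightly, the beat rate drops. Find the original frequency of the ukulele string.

391.7 Hz

Beat frequency = 9/5 = 1.8 Hz.
|f − 393.5| = 1.8, so the ukulele string was at either 391.7 Hz or 395.3 Hz.
Increasing tension raises a string's frequency; the adjustment raises the ukulele string's frequency.
The beat rate fell, so the adjustment moved the ukulele string toward 393.5 Hz — it must have started below the reference.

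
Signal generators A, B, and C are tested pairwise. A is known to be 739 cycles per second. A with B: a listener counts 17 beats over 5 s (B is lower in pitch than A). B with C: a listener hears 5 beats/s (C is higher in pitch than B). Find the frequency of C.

740.6 Hz

A–B: Beat frequency = 17/5 = 3.4 Hz.
B is below A, so f_B = 739 − 3.4 = 735.6 Hz.
C is above B, so f_C = 735.6 + 5 = 740.6 Hz.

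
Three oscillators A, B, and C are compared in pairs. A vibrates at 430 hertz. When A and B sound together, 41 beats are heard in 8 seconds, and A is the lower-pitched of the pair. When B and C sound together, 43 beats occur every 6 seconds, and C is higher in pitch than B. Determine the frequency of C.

442.2917 Hz

A–B: Beat frequency = 41/8 = 5.125 Hz.
B is above A, so f_B = 430 + 5.125 = 435.125 Hz.
B–C: Beat frequency = 43/6 = 7.1667 Hz.
C is above B, so f_C = 435.125 + 7.1667 = 442.2917 Hz.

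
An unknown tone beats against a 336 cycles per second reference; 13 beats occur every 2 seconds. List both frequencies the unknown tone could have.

Beat frequency = 13/2 = 6.5 Hz.
|f − 336| = 6.5, so f = 336 ± 6.5.

329.5 Hz or 342.5 Hz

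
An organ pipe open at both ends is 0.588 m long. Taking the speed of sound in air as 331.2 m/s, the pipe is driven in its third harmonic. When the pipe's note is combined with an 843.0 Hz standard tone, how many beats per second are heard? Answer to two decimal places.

1.90 Hz

Open pipe: f_n = n·v/(2L) = 3·331.2/(2·0.588) = 844.8980 Hz.
f_beat = |844.8980 − 843.0| = 1.90 Hz.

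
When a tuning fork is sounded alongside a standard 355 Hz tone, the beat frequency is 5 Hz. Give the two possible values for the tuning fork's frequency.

350 Hz or 360 Hz

|f − 355| = 5, so f = 355 ± 5.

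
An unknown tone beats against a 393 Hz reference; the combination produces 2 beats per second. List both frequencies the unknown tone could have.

|f − 393| = 2, so f = 393 ± 2.

391 Hz or 395 Hz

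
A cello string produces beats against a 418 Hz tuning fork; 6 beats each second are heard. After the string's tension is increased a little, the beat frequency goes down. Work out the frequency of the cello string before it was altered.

412 Hz

|f − 418| = 6, so the cello string was at either 412 Hz or 424 Hz.
Higher tension means higher frequency; the adjustment raises the cello string's frequency.
The beat rate fell, so the adjustment moved the cello string toward 418 Hz — it must have started below the reference.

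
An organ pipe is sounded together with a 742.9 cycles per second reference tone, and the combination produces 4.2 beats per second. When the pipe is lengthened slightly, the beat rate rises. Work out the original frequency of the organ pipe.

|f − 742.9| = 4.2, so the organ pipe was at either 738.7 Hz or 747.1 Hz.
A longer pipe has a lower fundamental; the adjustment lowers the organ pipe's frequency.
The beat rate rose, so the adjustment moved the organ pipe further from 742.9 Hz — it was already below the reference.

738.7 Hz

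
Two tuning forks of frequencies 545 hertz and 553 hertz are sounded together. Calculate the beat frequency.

8 Hz

Beats arise from superposition of two nearby frequencies; the beat rate is |f₁ − f₂|.
|545 − 553| = 8 Hz.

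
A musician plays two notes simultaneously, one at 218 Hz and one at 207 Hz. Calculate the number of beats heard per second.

11 Hz

Beats arise from superposition of two nearby frequencies; the beat rate is |f₁ − f₂|.
|218 − 207| = 11 Hz.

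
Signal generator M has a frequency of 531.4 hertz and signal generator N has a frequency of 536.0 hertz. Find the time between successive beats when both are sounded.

0.217 s

f_beat = |531.4 − 536.0| = 4.6 Hz.
Beat period T = 1 / f_beat = 1 / 4.6 s.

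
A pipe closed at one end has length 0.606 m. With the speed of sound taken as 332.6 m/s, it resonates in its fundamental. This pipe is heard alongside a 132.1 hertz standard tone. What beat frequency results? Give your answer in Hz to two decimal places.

5.11 Hz

Closed pipe (odd harmonics): f_n = n·v/(4L) = 1·332.6/(4·0.606) = 137.2112 Hz.
f_beat = |137.2112 − 132.1| = 5.11 Hz.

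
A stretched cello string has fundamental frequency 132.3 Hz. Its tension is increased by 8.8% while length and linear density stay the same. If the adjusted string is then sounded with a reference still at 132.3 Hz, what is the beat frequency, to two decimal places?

For a string, f ∝ √T, so the new frequency is 132.3·√1.088 = 137.9985 Hz.
f_beat = |137.9985 − 132.3| = 5.70 Hz.

5.70 Hz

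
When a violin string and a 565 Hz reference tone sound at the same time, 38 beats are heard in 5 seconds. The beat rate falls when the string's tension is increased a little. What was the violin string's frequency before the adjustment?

557.4 Hz

Beat frequency = 38/5 = 7.6 Hz.
|f − 565| = 7.6, so the violin string was at either 557.4 Hz or 572.6 Hz.
Higher tension means higher frequency; the adjustment raises the violin string's frequency.
The beat rate fell, so the adjustment moved the violin string toward 565 Hz — it must have started below the reference.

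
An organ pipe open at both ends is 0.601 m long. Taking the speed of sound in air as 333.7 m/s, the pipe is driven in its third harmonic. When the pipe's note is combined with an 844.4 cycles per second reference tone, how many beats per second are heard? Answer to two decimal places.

11.54 Hz

Open pipe: f_n = n·v/(2L) = 3·333.7/(2·0.601) = 832.8619 Hz.
f_beat = |832.8619 − 844.4| = 11.54 Hz.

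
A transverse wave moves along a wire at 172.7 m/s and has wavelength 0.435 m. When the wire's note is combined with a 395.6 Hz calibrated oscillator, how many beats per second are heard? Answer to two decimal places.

1.41 Hz

Source frequency f = v/λ = 172.7/0.435 = 397.0115 Hz.
f_beat = |397.0115 − 395.6| = 1.41 Hz.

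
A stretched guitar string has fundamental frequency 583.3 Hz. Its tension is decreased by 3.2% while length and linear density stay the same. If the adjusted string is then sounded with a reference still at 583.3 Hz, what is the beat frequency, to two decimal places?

9.41 Hz

For a string, f ∝ √T, so the new frequency is 583.3·√0.968 = 573.8913 Hz.
f_beat = |573.8913 − 583.3| = 9.41 Hz.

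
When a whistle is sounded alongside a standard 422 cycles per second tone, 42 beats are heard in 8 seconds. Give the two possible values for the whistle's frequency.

416.75 Hz or 427.25 Hz

Beat frequency = 42/8 = 5.25 Hz.
|f − 422| = 5.25, so f = 422 ± 5.25.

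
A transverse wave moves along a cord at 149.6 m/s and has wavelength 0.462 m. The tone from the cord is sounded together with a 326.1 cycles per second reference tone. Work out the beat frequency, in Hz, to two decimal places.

2.29 Hz

Source frequency f = v/λ = 149.6/0.462 = 323.8095 Hz.
f_beat = |323.8095 − 326.1| = 2.29 Hz.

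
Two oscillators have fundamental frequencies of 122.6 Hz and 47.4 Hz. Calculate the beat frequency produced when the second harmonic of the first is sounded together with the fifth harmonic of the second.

Second harmonic of the first: 2·122.6 = 245.2 Hz.
Fifth harmonic of the second: 5·47.4 = 237.0 Hz.
f_beat = |245.2 − 237.0| = 8.2 Hz.

8.2 Hz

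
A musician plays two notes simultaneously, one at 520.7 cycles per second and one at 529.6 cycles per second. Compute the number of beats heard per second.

f_beat = |f₁ − f₂|.
|520.7 − 529.6| = 8.9 Hz.

8.9 Hz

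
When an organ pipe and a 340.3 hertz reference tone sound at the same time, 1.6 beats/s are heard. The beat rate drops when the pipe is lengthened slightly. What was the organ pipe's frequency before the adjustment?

341.9 Hz

|f − 340.3| = 1.6, so the organ pipe was at either 338.7 Hz or 341.9 Hz.
A longer pipe has a lower fundamental; the adjustment lowers the organ pipe's frequency.
The beat rate fell, so the adjustment moved the organ pipe toward 340.3 Hz — it must have started above the reference.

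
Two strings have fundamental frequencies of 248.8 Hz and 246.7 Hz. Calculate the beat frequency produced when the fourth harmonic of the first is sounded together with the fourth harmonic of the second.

8.4 Hz

Fourth harmonic of the first: 4·248.8 = 995.2 Hz.
Fourth harmonic of the second: 4·246.7 = 986.8 Hz.
f_beat = |995.2 − 986.8| = 8.4 Hz.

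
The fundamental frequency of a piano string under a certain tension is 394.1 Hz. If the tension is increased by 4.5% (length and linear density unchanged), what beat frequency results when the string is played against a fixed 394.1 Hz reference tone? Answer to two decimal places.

For a string, f ∝ √T, so the new frequency is 394.1·√1.045 = 402.8697 Hz.
f_beat = |402.8697 − 394.1| = 8.77 Hz.

8.77 Hz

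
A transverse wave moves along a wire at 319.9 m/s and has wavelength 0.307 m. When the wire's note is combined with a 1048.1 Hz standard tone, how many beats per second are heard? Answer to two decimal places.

6.08 Hz

Source frequency f = v/λ = 319.9/0.307 = 1042.0195 Hz.
f_beat = |1042.0195 − 1048.1| = 6.08 Hz.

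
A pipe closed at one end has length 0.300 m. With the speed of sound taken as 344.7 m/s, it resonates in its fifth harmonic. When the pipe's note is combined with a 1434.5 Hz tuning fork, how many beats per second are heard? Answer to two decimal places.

Closed pipe (odd harmonics): f_n = n·v/(4L) = 5·344.7/(4·0.300) = 1436.2500 Hz.
f_beat = |1436.2500 − 1434.5| = 1.75 Hz.

1.75 Hz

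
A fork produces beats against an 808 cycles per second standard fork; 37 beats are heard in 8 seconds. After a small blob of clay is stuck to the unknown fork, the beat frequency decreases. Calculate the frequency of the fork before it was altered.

812.625 Hz

Beat frequency = 37/8 = 4.625 Hz.
|f − 808| = 4.625, so the fork was at either 803.375 Hz or 812.625 Hz.
Adding mass to a fork lowers its frequency; the adjustment lowers the fork's frequency.
The beat rate fell, so the adjustment moved the fork toward 808 Hz — it must have started above the reference.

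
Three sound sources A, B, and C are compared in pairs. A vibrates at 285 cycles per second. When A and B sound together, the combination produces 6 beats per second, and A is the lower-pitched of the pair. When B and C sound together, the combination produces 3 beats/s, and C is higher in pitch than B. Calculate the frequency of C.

B is above A, so f_B = 285 + 6 = 291 Hz.
C is above B, so f_C = 291 + 3 = 294 Hz.

294 Hz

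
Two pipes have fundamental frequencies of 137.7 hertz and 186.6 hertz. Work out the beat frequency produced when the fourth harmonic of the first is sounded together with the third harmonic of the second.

9.0 Hz

Fourth harmonic of the first: 4·137.7 = 550.8 Hz.
Third harmonic of the second: 3·186.6 = 559.8 Hz.
f_beat = |550.8 − 559.8| = 9.0 Hz.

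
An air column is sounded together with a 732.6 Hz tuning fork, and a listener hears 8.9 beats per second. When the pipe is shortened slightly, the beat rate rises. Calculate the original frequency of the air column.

741.5 Hz

|f − 732.6| = 8.9, so the air column was at either 723.7 Hz or 741.5 Hz.
A shorter pipe has a higher fundamental; the adjustment raises the air column's frequency.
The beat rate rose, so the adjustment moved the air column further from 732.6 Hz — it was already above the reference.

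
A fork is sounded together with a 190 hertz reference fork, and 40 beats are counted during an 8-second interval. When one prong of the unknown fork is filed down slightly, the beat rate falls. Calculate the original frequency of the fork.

185 Hz

Beat frequency = 40/8 = 5 Hz.
|f − 190| = 5, so the fork was at either 185 Hz or 195 Hz.
Filing a prong removes mass and raises the fork's frequency; the adjustment raises the fork's frequency.
The beat rate fell, so the adjustment moved the fork toward 190 Hz — it must have started below the reference.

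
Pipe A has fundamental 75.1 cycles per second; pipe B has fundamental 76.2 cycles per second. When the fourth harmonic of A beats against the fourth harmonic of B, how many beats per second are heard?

Fourth harmonic of the first: 4·75.1 = 300.4 Hz.
Fourth harmonic of the second: 4·76.2 = 304.8 Hz.
f_beat = |300.4 − 304.8| = 4.4 Hz.

4.4 Hz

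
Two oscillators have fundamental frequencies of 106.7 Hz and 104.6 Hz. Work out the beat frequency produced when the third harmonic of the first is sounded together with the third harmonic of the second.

Third harmonic of the first: 3·106.7 = 320.1 Hz.
Third harmonic of the second: 3·104.6 = 313.8 Hz.
f_beat = |320.1 − 313.8| = 6.3 Hz.

6.3 Hz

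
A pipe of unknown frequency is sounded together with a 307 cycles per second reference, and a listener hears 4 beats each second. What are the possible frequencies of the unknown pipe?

303 Hz or 311 Hz

|f − 307| = 4, so f = 307 ± 4.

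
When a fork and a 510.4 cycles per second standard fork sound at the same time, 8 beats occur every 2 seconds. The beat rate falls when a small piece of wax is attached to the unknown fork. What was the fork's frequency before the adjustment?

514.4 Hz

Beat frequency = 8/2 = 4 Hz.
|f − 510.4| = 4, so the fork was at either 506.4 Hz or 514.4 Hz.
Loading a fork with wax lowers its frequency; the adjustment lowers the fork's frequency.
The beat rate fell, so the adjustment moved the fork toward 510.4 Hz — it must have started above the reference.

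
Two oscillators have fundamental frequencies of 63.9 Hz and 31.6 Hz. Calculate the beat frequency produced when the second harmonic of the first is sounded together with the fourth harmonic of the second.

1.4 Hz

Second harmonic of the first: 2·63.9 = 127.8 Hz.
Fourth harmonic of the second: 4·31.6 = 126.4 Hz.
f_beat = |127.8 − 126.4| = 1.4 Hz.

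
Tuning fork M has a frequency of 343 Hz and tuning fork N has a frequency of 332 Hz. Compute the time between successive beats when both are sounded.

f_beat = |343 − 332| = 11 Hz.
Beat period T = 1 / f_beat = 1 / 11 s.

0.091 s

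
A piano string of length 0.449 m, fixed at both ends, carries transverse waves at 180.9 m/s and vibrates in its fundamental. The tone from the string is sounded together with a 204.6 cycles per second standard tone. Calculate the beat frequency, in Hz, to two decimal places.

For a string fixed at both ends, f_n = n·v/(2L) = 1·180.9/(2·0.449) = 201.4477 Hz.
f_beat = |201.4477 − 204.6| = 3.15 Hz.

3.15 Hz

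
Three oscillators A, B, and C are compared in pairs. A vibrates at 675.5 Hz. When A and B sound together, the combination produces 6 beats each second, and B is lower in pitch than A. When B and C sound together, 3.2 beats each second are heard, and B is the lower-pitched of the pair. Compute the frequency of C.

672.7 Hz

B is below A, so f_B = 675.5 − 6 = 669.5 Hz.
C is above B, so f_C = 669.5 + 3.2 = 672.7 Hz.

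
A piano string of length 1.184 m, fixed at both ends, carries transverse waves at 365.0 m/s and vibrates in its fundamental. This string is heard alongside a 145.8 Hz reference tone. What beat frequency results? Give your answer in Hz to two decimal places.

8.34 Hz

For a string fixed at both ends, f_n = n·v/(2L) = 1·365.0/(2·1.184) = 154.1385 Hz.
f_beat = |154.1385 − 145.8| = 8.34 Hz.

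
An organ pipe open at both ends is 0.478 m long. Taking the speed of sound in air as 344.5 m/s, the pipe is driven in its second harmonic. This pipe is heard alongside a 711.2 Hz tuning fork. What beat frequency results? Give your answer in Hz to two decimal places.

Open pipe: f_n = n·v/(2L) = 2·344.5/(2·0.478) = 720.7113 Hz.
f_beat = |720.7113 − 711.2| = 9.51 Hz.

9.51 Hz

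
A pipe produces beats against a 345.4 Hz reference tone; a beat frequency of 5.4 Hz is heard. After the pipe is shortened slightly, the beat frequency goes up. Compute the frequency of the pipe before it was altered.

|f − 345.4| = 5.4, so the pipe was at either 340 Hz or 350.8 Hz.
A shorter pipe has a higher fundamental; the adjustment raises the pipe's frequency.
The beat rate rose, so the adjustment moved the pipe further from 345.4 Hz — it was already above the reference.

350.8 Hz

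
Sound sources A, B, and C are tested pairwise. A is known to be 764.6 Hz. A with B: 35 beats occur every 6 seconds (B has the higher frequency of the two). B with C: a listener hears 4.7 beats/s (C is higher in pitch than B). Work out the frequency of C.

775.1333 Hz

A–B: Beat frequency = 35/6 = 5.8333 Hz.
B is above A, so f_B = 764.6 + 5.8333 = 770.4333 Hz.
C is above B, so f_C = 770.4333 + 4.7 = 775.1333 Hz.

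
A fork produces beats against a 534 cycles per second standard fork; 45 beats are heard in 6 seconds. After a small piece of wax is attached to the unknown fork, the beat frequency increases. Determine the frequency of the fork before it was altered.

526.5 Hz

Beat frequency = 45/6 = 7.5 Hz.
|f − 534| = 7.5, so the fork was at either 526.5 Hz or 541.5 Hz.
Loading a fork with wax lowers its frequency; the adjustment lowers the fork's frequency.
The beat rate rose, so the adjustment moved the fork further from 534 Hz — it was already below the reference.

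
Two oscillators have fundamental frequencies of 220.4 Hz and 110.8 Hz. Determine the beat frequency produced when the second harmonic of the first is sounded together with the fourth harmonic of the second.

Second harmonic of the first: 2·220.4 = 440.8 Hz.
Fourth harmonic of the second: 4·110.8 = 443.2 Hz.
f_beat = |440.8 − 443.2| = 2.4 Hz.

2.4 Hz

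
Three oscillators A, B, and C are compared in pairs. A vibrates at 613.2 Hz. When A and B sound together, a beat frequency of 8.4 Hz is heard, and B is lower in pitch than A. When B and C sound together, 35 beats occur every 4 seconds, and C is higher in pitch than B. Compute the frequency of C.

613.55 Hz

B is below A, so f_B = 613.2 − 8.4 = 604.8 Hz.
B–C: Beat frequency = 35/4 = 8.75 Hz.
C is above B, so f_C = 604.8 + 8.75 = 613.55 Hz.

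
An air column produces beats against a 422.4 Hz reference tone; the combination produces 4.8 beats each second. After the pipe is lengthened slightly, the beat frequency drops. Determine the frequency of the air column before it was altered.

|f − 422.4| = 4.8, so the air column was at either 417.6 Hz or 427.2 Hz.
A longer pipe has a lower fundamental; the adjustment lowers the air column's frequency.
The beat rate fell, so the adjustment moved the air column toward 422.4 Hz — it must have started above the reference.

427.2 Hz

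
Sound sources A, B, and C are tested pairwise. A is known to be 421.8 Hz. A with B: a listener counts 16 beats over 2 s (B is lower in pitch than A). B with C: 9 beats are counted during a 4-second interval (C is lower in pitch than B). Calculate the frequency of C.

A–B: Beat frequency = 16/2 = 8 Hz.
B is below A, so f_B = 421.8 − 8 = 413.8 Hz.
B–C: Beat frequency = 9/4 = 2.25 Hz.
C is below B, so f_C = 413.8 − 2.25 = 411.55 Hz.

411.55 Hz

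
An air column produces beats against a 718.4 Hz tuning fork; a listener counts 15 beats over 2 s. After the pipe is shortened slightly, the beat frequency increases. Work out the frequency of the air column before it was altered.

725.9 Hz

Beat frequency = 15/2 = 7.5 Hz.
|f − 718.4| = 7.5, so the air column was at either 710.9 Hz or 725.9 Hz.
A shorter pipe has a higher fundamental; the adjustment raises the air column's frequency.
The beat rate rose, so the adjustment moved the air column further from 718.4 Hz — it was already above the reference.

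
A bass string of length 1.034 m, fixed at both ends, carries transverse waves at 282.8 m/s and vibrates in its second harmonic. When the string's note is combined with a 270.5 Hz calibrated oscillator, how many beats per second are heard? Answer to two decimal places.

For a string fixed at both ends, f_n = n·v/(2L) = 2·282.8/(2·1.034) = 273.5010 Hz.
f_beat = |273.5010 − 270.5| = 3.00 Hz.

3.00 Hz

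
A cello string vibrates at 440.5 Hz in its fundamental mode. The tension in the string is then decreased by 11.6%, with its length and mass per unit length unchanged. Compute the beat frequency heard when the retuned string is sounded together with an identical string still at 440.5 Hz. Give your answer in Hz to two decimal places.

For a string, f ∝ √T, so the new frequency is 440.5·√0.884 = 414.1637 Hz.
f_beat = |414.1637 − 440.5| = 26.34 Hz.

26.34 Hz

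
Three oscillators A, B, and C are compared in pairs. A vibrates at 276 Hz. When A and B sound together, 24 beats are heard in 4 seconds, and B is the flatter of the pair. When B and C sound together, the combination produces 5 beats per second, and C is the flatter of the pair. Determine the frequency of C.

265 Hz

A–B: Beat frequency = 24/4 = 6 Hz.
B is below A, so f_B = 276 − 6 = 270 Hz.
C is below B, so f_C = 270 − 5 = 265 Hz.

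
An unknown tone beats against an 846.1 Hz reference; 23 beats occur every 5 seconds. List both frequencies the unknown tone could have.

841.5 Hz or 850.7 Hz

Beat frequency = 23/5 = 4.6 Hz.
|f − 846.1| = 4.6, so f = 846.1 ± 4.6.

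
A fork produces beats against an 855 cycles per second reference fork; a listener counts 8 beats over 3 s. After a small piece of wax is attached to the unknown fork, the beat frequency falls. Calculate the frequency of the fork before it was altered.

857.6667 Hz

Beat frequency = 8/3 = 2.6667 Hz.
|f − 855| = 2.6667, so the fork was at either 852.3333 Hz or 857.6667 Hz.
Loading a fork with wax lowers its frequency; the adjustment lowers the fork's frequency.
The beat rate fell, so the adjustment moved the fork toward 855 Hz — it must have started above the reference.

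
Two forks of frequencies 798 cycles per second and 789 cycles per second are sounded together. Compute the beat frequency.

f_beat = |f₁ − f₂|.
|798 − 789| = 9 Hz.

9 Hz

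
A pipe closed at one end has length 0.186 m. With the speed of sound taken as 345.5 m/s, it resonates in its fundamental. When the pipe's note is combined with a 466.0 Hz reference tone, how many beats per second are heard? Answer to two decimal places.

Closed pipe (odd harmonics): f_n = n·v/(4L) = 1·345.5/(4·0.186) = 464.3817 Hz.
f_beat = |464.3817 − 466.0| = 1.62 Hz.

1.62 Hz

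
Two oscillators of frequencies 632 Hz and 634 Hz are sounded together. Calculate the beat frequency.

2 Hz

f_beat = |f₁ − f₂|.
|632 − 634| = 2 Hz.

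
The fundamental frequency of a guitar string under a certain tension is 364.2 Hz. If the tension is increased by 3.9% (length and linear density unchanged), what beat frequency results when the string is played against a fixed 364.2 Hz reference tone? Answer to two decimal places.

7.03 Hz

For a string, f ∝ √T, so the new frequency is 364.2·√1.039 = 371.2340 Hz.
f_beat = |371.2340 − 364.2| = 7.03 Hz.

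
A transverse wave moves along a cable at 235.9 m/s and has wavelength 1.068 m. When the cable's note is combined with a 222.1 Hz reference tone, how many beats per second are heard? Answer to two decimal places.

1.22 Hz

Source frequency f = v/λ = 235.9/1.068 = 220.8801 Hz.
f_beat = |220.8801 − 222.1| = 1.22 Hz.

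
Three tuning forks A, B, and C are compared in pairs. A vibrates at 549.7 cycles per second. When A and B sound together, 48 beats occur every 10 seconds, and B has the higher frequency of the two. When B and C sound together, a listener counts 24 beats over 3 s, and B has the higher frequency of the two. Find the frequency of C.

A–B: Beat frequency = 48/10 = 4.8 Hz.
B is above A, so f_B = 549.7 + 4.8 = 554.5 Hz.
B–C: Beat frequency = 24/3 = 8 Hz.
C is below B, so f_C = 554.5 − 8 = 546.5 Hz.

546.5 Hz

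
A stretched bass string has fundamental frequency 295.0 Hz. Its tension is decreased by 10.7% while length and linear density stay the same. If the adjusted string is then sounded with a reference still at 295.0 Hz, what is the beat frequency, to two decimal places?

For a string, f ∝ √T, so the new frequency is 295.0·√0.893 = 278.7711 Hz.
f_beat = |278.7711 − 295.0| = 16.23 Hz.

16.23 Hz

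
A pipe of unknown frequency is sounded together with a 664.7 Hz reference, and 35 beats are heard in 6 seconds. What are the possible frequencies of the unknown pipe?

Beat frequency = 35/6 = 5.8333 Hz.
|f − 664.7| = 5.8333, so f = 664.7 ± 5.8333.

658.8667 Hz or 670.5333 Hz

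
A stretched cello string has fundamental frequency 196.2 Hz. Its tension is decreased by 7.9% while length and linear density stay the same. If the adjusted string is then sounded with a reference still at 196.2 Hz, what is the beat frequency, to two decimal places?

For a string, f ∝ √T, so the new frequency is 196.2·√0.921 = 188.2907 Hz.
f_beat = |188.2907 − 196.2| = 7.91 Hz.

7.91 Hz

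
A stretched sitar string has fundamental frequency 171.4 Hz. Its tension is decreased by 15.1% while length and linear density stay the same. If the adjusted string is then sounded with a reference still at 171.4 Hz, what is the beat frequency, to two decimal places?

13.47 Hz

For a string, f ∝ √T, so the new frequency is 171.4·√0.849 = 157.9300 Hz.
f_beat = |157.9300 − 171.4| = 13.47 Hz.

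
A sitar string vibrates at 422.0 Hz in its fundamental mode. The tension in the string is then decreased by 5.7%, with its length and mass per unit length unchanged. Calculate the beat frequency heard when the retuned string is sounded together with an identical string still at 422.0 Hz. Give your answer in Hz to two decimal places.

For a string, f ∝ √T, so the new frequency is 422.0·√0.943 = 409.7965 Hz.
f_beat = |409.7965 − 422.0| = 12.20 Hz.

12.20 Hz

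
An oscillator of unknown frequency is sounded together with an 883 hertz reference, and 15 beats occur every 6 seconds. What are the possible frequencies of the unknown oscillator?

880.5 Hz or 885.5 Hz

Beat frequency = 15/6 = 2.5 Hz.
|f − 883| = 2.5, so f = 883 ± 2.5.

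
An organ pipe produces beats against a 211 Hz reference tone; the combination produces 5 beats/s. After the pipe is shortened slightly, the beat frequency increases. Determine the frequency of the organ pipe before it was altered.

|f − 211| = 5, so the organ pipe was at either 206 Hz or 216 Hz.
A shorter pipe has a higher fundamental; the adjustment raises the organ pipe's frequency.
The beat rate rose, so the adjustment moved the organ pipe further from 211 Hz — it was already above the reference.

216 Hz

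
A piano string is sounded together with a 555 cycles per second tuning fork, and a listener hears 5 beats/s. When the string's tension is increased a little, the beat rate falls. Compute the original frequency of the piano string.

550 Hz

|f − 555| = 5, so the piano string was at either 550 Hz or 560 Hz.
Higher tension means higher frequency; the adjustment raises the piano string's frequency.
The beat rate fell, so the adjustment moved the piano string toward 555 Hz — it must have started below the reference.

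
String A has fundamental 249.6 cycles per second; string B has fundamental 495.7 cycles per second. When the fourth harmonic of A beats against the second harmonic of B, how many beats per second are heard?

7.0 Hz

Fourth harmonic of the first: 4·249.6 = 998.4 Hz.
Second harmonic of the second: 2·495.7 = 991.4 Hz.
f_beat = |998.4 − 991.4| = 7.0 Hz.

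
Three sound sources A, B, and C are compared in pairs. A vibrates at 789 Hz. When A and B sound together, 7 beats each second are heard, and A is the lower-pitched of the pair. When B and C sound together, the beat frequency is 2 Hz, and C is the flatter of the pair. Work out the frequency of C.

B is above A, so f_B = 789 + 7 = 796 Hz.
C is below B, so f_C = 796 − 2 = 794 Hz.

794 Hz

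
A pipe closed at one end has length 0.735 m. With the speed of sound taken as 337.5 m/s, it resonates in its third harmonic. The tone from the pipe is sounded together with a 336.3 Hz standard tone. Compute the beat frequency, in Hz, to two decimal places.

8.09 Hz

Closed pipe (odd harmonics): f_n = n·v/(4L) = 3·337.5/(4·0.735) = 344.3878 Hz.
f_beat = |344.3878 − 336.3| = 8.09 Hz.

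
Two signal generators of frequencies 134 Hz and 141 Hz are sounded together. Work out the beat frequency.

Beats arise from superposition of two nearby frequencies; the beat rate is |f₁ − f₂|.
|134 − 141| = 7 Hz.

7 Hz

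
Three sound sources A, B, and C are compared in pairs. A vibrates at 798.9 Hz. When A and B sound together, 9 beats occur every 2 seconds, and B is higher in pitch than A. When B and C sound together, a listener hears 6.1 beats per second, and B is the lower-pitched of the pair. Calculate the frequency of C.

A–B: Beat frequency = 9/2 = 4.5 Hz.
B is above A, so f_B = 798.9 + 4.5 = 803.4 Hz.
C is above B, so f_C = 803.4 + 6.1 = 809.5 Hz.

809.5 Hz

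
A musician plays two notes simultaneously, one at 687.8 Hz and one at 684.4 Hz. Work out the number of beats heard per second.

3.4 Hz

Beats arise from superposition of two nearby frequencies; the beat rate is |f₁ − f₂|.
|687.8 − 684.4| = 3.4 Hz.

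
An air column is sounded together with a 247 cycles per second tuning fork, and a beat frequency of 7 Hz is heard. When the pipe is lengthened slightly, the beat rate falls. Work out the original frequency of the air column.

|f − 247| = 7, so the air column was at either 240 Hz or 254 Hz.
A longer pipe has a lower fundamental; the adjustment lowers the air column's frequency.
The beat rate fell, so the adjustment moved the air column toward 247 Hz — it must have started above the reference.

254 Hz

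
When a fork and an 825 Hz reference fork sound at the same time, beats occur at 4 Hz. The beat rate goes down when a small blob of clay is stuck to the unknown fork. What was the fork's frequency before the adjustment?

829 Hz

|f − 825| = 4, so the fork was at either 821 Hz or 829 Hz.
Adding mass to a fork lowers its frequency; the adjustment lowers the fork's frequency.
The beat rate fell, so the adjustment moved the fork toward 825 Hz — it must have started above the reference.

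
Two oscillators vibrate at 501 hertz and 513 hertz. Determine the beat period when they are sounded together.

0.083 s

f_beat = |501 − 513| = 12 Hz.
Beat period T = 1 / f_beat = 1 / 12 s.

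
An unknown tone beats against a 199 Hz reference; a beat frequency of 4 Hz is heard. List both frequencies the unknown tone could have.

195 Hz or 203 Hz

|f − 199| = 4, so f = 199 ± 4.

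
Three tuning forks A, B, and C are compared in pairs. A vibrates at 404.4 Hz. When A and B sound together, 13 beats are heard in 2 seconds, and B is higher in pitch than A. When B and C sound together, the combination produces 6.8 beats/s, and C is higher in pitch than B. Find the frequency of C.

A–B: Beat frequency = 13/2 = 6.5 Hz.
B is above A, so f_B = 404.4 + 6.5 = 410.9 Hz.
C is above B, so f_C = 410.9 + 6.8 = 417.7 Hz.

417.7 Hz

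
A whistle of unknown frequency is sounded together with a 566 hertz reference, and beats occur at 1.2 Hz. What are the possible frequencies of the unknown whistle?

564.8 Hz or 567.2 Hz

|f − 566| = 1.2, so f = 566 ± 1.2.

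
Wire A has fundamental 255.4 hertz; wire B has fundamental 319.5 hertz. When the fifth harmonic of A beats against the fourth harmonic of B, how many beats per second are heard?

1.0 Hz

Fifth harmonic of the first: 5·255.4 = 1277.0 Hz.
Fourth harmonic of the second: 4·319.5 = 1278.0 Hz.
f_beat = |1277.0 − 1278.0| = 1.0 Hz.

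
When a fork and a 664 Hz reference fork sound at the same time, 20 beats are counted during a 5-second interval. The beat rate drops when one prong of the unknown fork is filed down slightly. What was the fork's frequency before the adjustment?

Beat frequency = 20/5 = 4 Hz.
|f − 664| = 4, so the fork was at either 660 Hz or 668 Hz.
Filing a prong removes mass and raises the fork's frequency; the adjustment raises the fork's frequency.
The beat rate fell, so the adjustment moved the fork toward 664 Hz — it must have started below the reference.

660 Hz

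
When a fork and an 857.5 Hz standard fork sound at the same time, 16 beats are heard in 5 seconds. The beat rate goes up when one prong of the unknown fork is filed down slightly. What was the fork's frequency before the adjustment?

860.7 Hz

Beat frequency = 16/5 = 3.2 Hz.
|f − 857.5| = 3.2, so the fork was at either 854.3 Hz or 860.7 Hz.
Filing a prong removes mass and raises the fork's frequency; the adjustment raises the fork's frequency.
The beat rate rose, so the adjustment moved the fork further from 857.5 Hz — it was already above the reference.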